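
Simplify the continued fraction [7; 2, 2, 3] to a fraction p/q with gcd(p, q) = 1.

Compute successive convergents:
a_0 = 7: 7/1
a_1 = 2: 15/2
a_2 = 2: 37/5
a_3 = 3: 126/17

126/17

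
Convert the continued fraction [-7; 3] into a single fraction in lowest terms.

-20/3

a_0 = -7: -7/1
a_1 = 3: -20/3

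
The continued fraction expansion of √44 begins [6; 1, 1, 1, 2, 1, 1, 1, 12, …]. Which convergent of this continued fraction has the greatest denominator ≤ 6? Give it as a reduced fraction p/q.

a_0 = 6: 6/1  (≤ bound)
a_1 = 1: 7/1  (≤ bound)
a_2 = 1: 13/2  (≤ bound)
a_3 = 1: 20/3  (≤ bound)
a_4 = 2: 53/8  (> 6, stop)

20/3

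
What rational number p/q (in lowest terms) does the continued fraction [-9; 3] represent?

Collapse the nested fraction from the inside out:
Start with 3.
-9 + 1/(3/1) = -9 + 1/3 = -26/3

-26/3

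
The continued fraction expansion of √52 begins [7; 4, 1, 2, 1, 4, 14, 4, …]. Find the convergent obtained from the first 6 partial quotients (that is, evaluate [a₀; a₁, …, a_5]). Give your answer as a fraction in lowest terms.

649/90

Start with 4.
1 + 1/(4/1) = 1 + 1/4 = 5/4
2 + 1/(5/4) = 2 + 4/5 = 14/5
1 + 1/(14/5) = 1 + 5/14 = 19/14
4 + 1/(19/14) = 4 + 14/19 = 90/19
7 + 1/(90/19) = 7 + 19/90 = 649/90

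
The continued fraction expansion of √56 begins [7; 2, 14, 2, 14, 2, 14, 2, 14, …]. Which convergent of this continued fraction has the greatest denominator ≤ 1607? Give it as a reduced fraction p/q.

6503/869

a_0 = 7: 7/1  (≤ bound)
a_1 = 2: 15/2  (≤ bound)
a_2 = 14: 217/29  (≤ bound)
a_3 = 2: 449/60  (≤ bound)
a_4 = 14: 6503/869  (≤ bound)
a_5 = 2: 13455/1798  (> 1607, stop)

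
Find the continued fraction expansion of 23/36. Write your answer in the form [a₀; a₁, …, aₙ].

23 ÷ 36 → quotient 0, remainder 23
36 ÷ 23 → quotient 1, remainder 13
23 ÷ 13 → quotient 1, remainder 10
13 ÷ 10 → quotient 1, remainder 3
10 ÷ 3 → quotient 3, remainder 1
3 ÷ 1 → quotient 3, remainder 0

[0; 1, 1, 1, 3, 3]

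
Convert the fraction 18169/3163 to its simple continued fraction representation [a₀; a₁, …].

Repeatedly divide and take the remainder:
⌊18169/3163⌋ = 5, remainder 2354
⌊3163/2354⌋ = 1, remainder 809
⌊2354/809⌋ = 2, remainder 736
⌊809/736⌋ = 1, remainder 73
⌊736/73⌋ = 10, remainder 6
⌊73/6⌋ = 12, remainder 1
⌊6/1⌋ = 6, remainder 0

[5; 1, 2, 1, 10, 12, 6]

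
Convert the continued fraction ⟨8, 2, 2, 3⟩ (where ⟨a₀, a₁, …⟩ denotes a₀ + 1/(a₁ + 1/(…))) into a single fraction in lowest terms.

143/17

Start with 3.
2 + 1/(3/1) = 2 + 1/3 = 7/3
2 + 1/(7/3) = 2 + 3/7 = 17/7
8 + 1/(17/7) = 8 + 7/17 = 143/17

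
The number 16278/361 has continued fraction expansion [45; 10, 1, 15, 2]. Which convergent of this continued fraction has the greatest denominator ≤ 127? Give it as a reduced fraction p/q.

a_0 = 45: 45/1  (≤ bound)
a_1 = 10: 451/10  (≤ bound)
a_2 = 1: 496/11  (≤ bound)
a_3 = 15: 7891/175  (> 127, stop)

496/11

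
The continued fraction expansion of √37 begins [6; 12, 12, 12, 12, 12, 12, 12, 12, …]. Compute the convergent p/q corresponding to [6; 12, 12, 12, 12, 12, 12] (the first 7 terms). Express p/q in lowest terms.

18798954/3090529

a_0 = 6: 6/1
a_1 = 12: 73/12
a_2 = 12: 882/145
a_3 = 12: 10657/1752
a_4 = 12: 128766/21169
a_5 = 12: 1555849/255780
a_6 = 12: 18798954/3090529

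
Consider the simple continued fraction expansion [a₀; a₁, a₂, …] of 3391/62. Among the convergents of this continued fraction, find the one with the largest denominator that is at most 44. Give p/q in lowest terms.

711/13

a_0 = 54: 54/1  (≤ bound)
a_1 = 1: 55/1  (≤ bound)
a_2 = 2: 164/3  (≤ bound)
a_3 = 3: 547/10  (≤ bound)
a_4 = 1: 711/13  (≤ bound)
a_5 = 4: 3391/62  (> 44, stop)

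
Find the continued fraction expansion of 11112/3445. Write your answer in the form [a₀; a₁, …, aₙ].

[3; 4, 2, 3, 3, 1, 2, 9]

Apply division with remainder until the remainder is 0:
⌊11112/3445⌋ = 3, remainder 777
⌊3445/777⌋ = 4, remainder 337
⌊777/337⌋ = 2, remainder 103
⌊337/103⌋ = 3, remainder 28
⌊103/28⌋ = 3, remainder 19
⌊28/19⌋ = 1, remainder 9
⌊19/9⌋ = 2, remainder 1
⌊9/1⌋ = 9, remainder 0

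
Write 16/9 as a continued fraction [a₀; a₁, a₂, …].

[1; 1, 3, 2]

16 = 1·9 + 7, so a_0 = 1
9 = 1·7 + 2, so a_1 = 1
7 = 3·2 + 1, so a_2 = 3
2 = 2·1 + 0, so a_3 = 2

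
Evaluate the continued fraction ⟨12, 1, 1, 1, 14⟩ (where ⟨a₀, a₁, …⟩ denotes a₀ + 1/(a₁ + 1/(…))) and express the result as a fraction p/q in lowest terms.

Collapse the nested fraction from the inside out:
Start with 14.
1 + 1/(14/1) = 1 + 1/14 = 15/14
1 + 1/(15/14) = 1 + 14/15 = 29/15
1 + 1/(29/15) = 1 + 15/29 = 44/29
12 + 1/(44/29) = 12 + 29/44 = 557/44

557/44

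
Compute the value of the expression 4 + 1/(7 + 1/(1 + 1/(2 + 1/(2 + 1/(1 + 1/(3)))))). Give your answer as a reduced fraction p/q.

Start with 3.
1 + 1/(3/1) = 1 + 1/3 = 4/3
2 + 1/(4/3) = 2 + 3/4 = 11/4
2 + 1/(11/4) = 2 + 4/11 = 26/11
1 + 1/(26/11) = 1 + 11/26 = 37/26
7 + 1/(37/26) = 7 + 26/37 = 285/37
4 + 1/(285/37) = 4 + 37/285 = 1177/285

1177/285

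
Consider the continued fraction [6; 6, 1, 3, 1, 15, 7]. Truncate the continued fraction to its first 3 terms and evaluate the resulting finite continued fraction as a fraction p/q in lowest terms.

43/7

Start with 1.
6 + 1/(1/1) = 6 + 1/1 = 7/1
6 + 1/(7/1) = 6 + 1/7 = 43/7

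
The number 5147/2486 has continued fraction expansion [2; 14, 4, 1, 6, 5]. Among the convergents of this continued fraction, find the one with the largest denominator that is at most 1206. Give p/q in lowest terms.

List convergents until the denominator exceeds the bound:
a_0 = 2: 2/1  (≤ bound)
a_1 = 14: 29/14  (≤ bound)
a_2 = 4: 118/57  (≤ bound)
a_3 = 1: 147/71  (≤ bound)
a_4 = 6: 1000/483  (≤ bound)
a_5 = 5: 5147/2486  (> 1206, stop)

1000/483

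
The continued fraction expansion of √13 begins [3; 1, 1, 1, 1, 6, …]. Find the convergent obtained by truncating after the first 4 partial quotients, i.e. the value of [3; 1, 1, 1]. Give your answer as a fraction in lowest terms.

Start with 1.
1 + 1/(1/1) = 1 + 1/1 = 2/1
1 + 1/(2/1) = 1 + 1/2 = 3/2
3 + 1/(3/2) = 3 + 2/3 = 11/3

11/3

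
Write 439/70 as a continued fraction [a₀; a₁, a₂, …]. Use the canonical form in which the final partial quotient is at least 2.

439 = 6·70 + 19, so a_0 = 6
70 = 3·19 + 13, so a_1 = 3
19 = 1·13 + 6, so a_2 = 1
13 = 2·6 + 1, so a_3 = 2
6 = 6·1 + 0, so a_4 = 6

[6; 3, 1, 2, 6]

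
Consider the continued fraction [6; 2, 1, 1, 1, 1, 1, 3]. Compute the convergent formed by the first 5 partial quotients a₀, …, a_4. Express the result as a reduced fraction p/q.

Compute successive convergents:
a_0 = 6: 6/1
a_1 = 2: 13/2
a_2 = 1: 19/3
a_3 = 1: 32/5
a_4 = 1: 51/8

51/8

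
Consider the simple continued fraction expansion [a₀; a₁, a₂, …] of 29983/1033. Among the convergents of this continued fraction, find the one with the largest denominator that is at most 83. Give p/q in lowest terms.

a_0 = 29: 29/1  (≤ bound)
a_1 = 39: 1132/39  (≤ bound)
a_2 = 1: 1161/40  (≤ bound)
a_3 = 2: 3454/119  (> 83, stop)

1161/40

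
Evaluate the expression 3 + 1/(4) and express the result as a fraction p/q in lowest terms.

a_0 = 3: 3/1
a_1 = 4: 13/4

13/4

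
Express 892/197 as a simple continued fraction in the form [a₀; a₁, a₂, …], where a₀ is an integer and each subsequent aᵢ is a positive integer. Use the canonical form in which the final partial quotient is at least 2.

Apply division with remainder until the remainder is 0:
⌊892/197⌋ = 4, remainder 104
⌊197/104⌋ = 1, remainder 93
⌊104/93⌋ = 1, remainder 11
⌊93/11⌋ = 8, remainder 5
⌊11/5⌋ = 2, remainder 1
⌊5/1⌋ = 5, remainder 0

[4; 1, 1, 8, 2, 5]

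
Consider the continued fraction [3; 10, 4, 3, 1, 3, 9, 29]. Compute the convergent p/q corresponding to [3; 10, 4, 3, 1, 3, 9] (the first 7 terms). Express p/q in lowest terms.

Start with 9.
3 + 1/(9/1) = 3 + 1/9 = 28/9
1 + 1/(28/9) = 1 + 9/28 = 37/28
3 + 1/(37/28) = 3 + 28/37 = 139/37
4 + 1/(139/37) = 4 + 37/139 = 593/139
10 + 1/(593/139) = 10 + 139/593 = 6069/593
3 + 1/(6069/593) = 3 + 593/6069 = 18800/6069

18800/6069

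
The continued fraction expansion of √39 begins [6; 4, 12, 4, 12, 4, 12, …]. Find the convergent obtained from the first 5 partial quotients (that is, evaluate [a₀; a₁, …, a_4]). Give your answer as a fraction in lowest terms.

Start with 12.
4 + 1/(12/1) = 4 + 1/12 = 49/12
12 + 1/(49/12) = 12 + 12/49 = 600/49
4 + 1/(600/49) = 4 + 49/600 = 2449/600
6 + 1/(2449/600) = 6 + 600/2449 = 15294/2449

15294/2449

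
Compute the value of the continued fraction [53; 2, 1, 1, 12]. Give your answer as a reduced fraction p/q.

3364/63

a_0 = 53: 53/1
a_1 = 2: 107/2
a_2 = 1: 160/3
a_3 = 1: 267/5
a_4 = 12: 3364/63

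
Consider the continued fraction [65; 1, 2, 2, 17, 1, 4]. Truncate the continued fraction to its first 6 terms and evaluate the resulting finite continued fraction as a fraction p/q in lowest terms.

8477/129

Compute successive convergents:
a_0 = 65: 65/1
a_1 = 1: 66/1
a_2 = 2: 197/3
a_3 = 2: 460/7
a_4 = 17: 8017/122
a_5 = 1: 8477/129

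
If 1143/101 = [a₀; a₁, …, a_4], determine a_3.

2

1143 = 11·101 + 32, so a_0 = 11
101 = 3·32 + 5, so a_1 = 3
32 = 6·5 + 2, so a_2 = 6
5 = 2·2 + 1, so a_3 = 2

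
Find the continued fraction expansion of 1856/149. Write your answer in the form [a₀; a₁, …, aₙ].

Apply division with remainder until the remainder is 0:
⌊1856/149⌋ = 12, remainder 68
⌊149/68⌋ = 2, remainder 13
⌊68/13⌋ = 5, remainder 3
⌊13/3⌋ = 4, remainder 1
⌊3/1⌋ = 3, remainder 0

[12; 2, 5, 4, 3]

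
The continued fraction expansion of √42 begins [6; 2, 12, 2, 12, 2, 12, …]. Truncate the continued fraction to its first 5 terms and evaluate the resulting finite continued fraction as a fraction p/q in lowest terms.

4206/649

Use the convergent recurrence hₖ = aₖ·hₖ₋₁ + hₖ₋₂ (and likewise for the denominators kₖ):
a_0 = 6: 6/1
a_1 = 2: 13/2
a_2 = 12: 162/25
a_3 = 2: 337/52
a_4 = 12: 4206/649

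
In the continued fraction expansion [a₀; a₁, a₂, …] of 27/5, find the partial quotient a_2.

Repeatedly divide and take the remainder:
⌊27/5⌋ = 5, remainder 2
⌊5/2⌋ = 2, remainder 1
⌊2/1⌋ = 2, remainder 0

2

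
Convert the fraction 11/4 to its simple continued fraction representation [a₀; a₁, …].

[2; 1, 3]

⌊11/4⌋ = 2, remainder 3
⌊4/3⌋ = 1, remainder 1
⌊3/1⌋ = 3, remainder 0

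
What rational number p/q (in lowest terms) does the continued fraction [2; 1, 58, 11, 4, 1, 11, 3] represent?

Starting at the tail and folding back:
Start with 3.
11 + 1/(3/1) = 11 + 1/3 = 34/3
1 + 1/(34/3) = 1 + 3/34 = 37/34
4 + 1/(37/34) = 4 + 34/37 = 182/37
11 + 1/(182/37) = 11 + 37/182 = 2039/182
58 + 1/(2039/182) = 58 + 182/2039 = 118444/2039
1 + 1/(118444/2039) = 1 + 2039/118444 = 120483/118444
2 + 1/(120483/118444) = 2 + 118444/120483 = 359410/120483

359410/120483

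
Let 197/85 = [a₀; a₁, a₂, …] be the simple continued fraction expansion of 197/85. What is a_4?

197 = 2·85 + 27, so a_0 = 2
85 = 3·27 + 4, so a_1 = 3
27 = 6·4 + 3, so a_2 = 6
4 = 1·3 + 1, so a_3 = 1
3 = 3·1 + 0, so a_4 = 3

3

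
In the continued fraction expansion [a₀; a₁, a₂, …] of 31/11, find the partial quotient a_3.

2

Repeatedly divide and take the remainder:
⌊31/11⌋ = 2, remainder 9
⌊11/9⌋ = 1, remainder 2
⌊9/2⌋ = 4, remainder 1
⌊2/1⌋ = 2, remainder 0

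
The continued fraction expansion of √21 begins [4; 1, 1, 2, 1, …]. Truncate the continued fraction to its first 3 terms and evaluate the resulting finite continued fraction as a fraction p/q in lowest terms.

Start with 1.
1 + 1/(1/1) = 1 + 1/1 = 2/1
4 + 1/(2/1) = 4 + 1/2 = 9/2

9/2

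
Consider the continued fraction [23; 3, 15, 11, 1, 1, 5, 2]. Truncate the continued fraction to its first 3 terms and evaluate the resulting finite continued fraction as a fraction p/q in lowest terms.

Collapse the nested fraction from the inside out:
Start with 15.
3 + 1/(15/1) = 3 + 1/15 = 46/15
23 + 1/(46/15) = 23 + 15/46 = 1073/46

1073/46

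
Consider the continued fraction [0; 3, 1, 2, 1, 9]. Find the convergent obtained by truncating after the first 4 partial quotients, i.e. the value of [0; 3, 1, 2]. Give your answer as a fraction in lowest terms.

a_0 = 0: 0/1
a_1 = 3: 1/3
a_2 = 1: 1/4
a_3 = 2: 3/11

3/11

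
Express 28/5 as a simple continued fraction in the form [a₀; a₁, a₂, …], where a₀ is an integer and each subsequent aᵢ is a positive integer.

[5; 1, 1, 2]

Run the Euclidean algorithm, recording each quotient:
28 ÷ 5 → quotient 5, remainder 3
5 ÷ 3 → quotient 1, remainder 2
3 ÷ 2 → quotient 1, remainder 1
2 ÷ 1 → quotient 2, remainder 0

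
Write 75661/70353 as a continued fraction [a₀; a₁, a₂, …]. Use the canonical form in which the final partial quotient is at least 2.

Run the Euclidean algorithm, recording each quotient:
⌊75661/70353⌋ = 1, remainder 5308
⌊70353/5308⌋ = 13, remainder 1349
⌊5308/1349⌋ = 3, remainder 1261
⌊1349/1261⌋ = 1, remainder 88
⌊1261/88⌋ = 14, remainder 29
⌊88/29⌋ = 3, remainder 1
⌊29/1⌋ = 29, remainder 0

[1; 13, 3, 1, 14, 3, 29]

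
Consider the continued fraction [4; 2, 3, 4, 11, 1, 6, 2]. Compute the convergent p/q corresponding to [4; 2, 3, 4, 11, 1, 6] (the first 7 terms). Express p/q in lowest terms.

a_0 = 4: 4/1
a_1 = 2: 9/2
a_2 = 3: 31/7
a_3 = 4: 133/30
a_4 = 11: 1494/337
a_5 = 1: 1627/367
a_6 = 6: 11256/2539

11256/2539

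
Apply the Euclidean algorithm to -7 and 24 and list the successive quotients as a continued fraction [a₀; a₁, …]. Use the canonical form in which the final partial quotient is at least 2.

-7 ÷ 24 → quotient -1, remainder 17
24 ÷ 17 → quotient 1, remainder 7
17 ÷ 7 → quotient 2, remainder 3
7 ÷ 3 → quotient 2, remainder 1
3 ÷ 1 → quotient 3, remainder 0

[-1; 1, 2, 2, 3]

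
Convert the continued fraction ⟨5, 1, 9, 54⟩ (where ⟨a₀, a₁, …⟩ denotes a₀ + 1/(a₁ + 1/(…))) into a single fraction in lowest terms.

3192/541

Start with 54.
9 + 1/(54/1) = 9 + 1/54 = 487/54
1 + 1/(487/54) = 1 + 54/487 = 541/487
5 + 1/(541/487) = 5 + 487/541 = 3192/541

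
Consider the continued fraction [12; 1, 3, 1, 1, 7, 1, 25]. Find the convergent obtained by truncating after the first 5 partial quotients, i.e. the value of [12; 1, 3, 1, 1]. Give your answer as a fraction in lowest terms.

115/9

Start with 1.
1 + 1/(1/1) = 1 + 1/1 = 2/1
3 + 1/(2/1) = 3 + 1/2 = 7/2
1 + 1/(7/2) = 1 + 2/7 = 9/7
12 + 1/(9/7) = 12 + 7/9 = 115/9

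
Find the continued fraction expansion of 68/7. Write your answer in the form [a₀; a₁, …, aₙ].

68 = 9·7 + 5, so a_0 = 9
7 = 1·5 + 2, so a_1 = 1
5 = 2·2 + 1, so a_2 = 2
2 = 2·1 + 0, so a_3 = 2

[9; 1, 2, 2]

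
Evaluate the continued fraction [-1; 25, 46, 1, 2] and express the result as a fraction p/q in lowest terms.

-3363/3503

a_0 = -1: -1/1
a_1 = 25: -24/25
a_2 = 46: -1105/1151
a_3 = 1: -1129/1176
a_4 = 2: -3363/3503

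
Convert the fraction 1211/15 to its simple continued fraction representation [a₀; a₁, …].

[80; 1, 2, 1, 3]

Apply division with remainder until the remainder is 0:
⌊1211/15⌋ = 80, remainder 11
⌊15/11⌋ = 1, remainder 4
⌊11/4⌋ = 2, remainder 3
⌊4/3⌋ = 1, remainder 1
⌊3/1⌋ = 3, remainder 0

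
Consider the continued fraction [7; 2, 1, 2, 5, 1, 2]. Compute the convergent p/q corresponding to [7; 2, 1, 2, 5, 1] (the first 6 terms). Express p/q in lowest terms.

376/51

Start with 1.
5 + 1/(1/1) = 5 + 1/1 = 6/1
2 + 1/(6/1) = 2 + 1/6 = 13/6
1 + 1/(13/6) = 1 + 6/13 = 19/13
2 + 1/(19/13) = 2 + 13/19 = 51/19
7 + 1/(51/19) = 7 + 19/51 = 376/51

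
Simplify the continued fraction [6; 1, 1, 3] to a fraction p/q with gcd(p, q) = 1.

Start with 3.
1 + 1/(3/1) = 1 + 1/3 = 4/3
1 + 1/(4/3) = 1 + 3/4 = 7/4
6 + 1/(7/4) = 6 + 4/7 = 46/7

46/7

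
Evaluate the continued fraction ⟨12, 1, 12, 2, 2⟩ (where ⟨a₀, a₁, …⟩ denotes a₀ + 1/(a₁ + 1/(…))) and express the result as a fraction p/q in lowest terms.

866/67

a_0 = 12: 12/1
a_1 = 1: 13/1
a_2 = 12: 168/13
a_3 = 2: 349/27
a_4 = 2: 866/67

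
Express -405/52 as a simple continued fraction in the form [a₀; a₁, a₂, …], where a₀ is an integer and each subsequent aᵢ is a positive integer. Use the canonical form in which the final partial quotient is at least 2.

Repeatedly divide and take the remainder:
-405 = -8·52 + 11, so a_0 = -8
52 = 4·11 + 8, so a_1 = 4
11 = 1·8 + 3, so a_2 = 1
8 = 2·3 + 2, so a_3 = 2
3 = 1·2 + 1, so a_4 = 1
2 = 2·1 + 0, so a_5 = 2

[-8; 4, 1, 2, 1, 2]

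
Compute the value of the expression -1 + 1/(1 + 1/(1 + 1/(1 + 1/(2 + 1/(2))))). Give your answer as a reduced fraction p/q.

a_0 = -1: -1/1
a_1 = 1: 0/1
a_2 = 1: -1/2
a_3 = 1: -1/3
a_4 = 2: -3/8
a_5 = 2: -7/19

-7/19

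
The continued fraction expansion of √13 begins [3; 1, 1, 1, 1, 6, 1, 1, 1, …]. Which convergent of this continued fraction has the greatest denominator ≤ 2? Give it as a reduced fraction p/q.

a_0 = 3: 3/1  (≤ bound)
a_1 = 1: 4/1  (≤ bound)
a_2 = 1: 7/2  (≤ bound)
a_3 = 1: 11/3  (> 2, stop)

7/2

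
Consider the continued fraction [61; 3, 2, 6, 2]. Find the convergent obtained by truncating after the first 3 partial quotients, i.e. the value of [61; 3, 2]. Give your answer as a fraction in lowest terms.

429/7

Compute successive convergents:
a_0 = 61: 61/1
a_1 = 3: 184/3
a_2 = 2: 429/7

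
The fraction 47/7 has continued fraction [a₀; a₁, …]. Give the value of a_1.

Run the Euclidean algorithm, recording each quotient:
⌊47/7⌋ = 6, remainder 5
⌊7/5⌋ = 1, remainder 2

1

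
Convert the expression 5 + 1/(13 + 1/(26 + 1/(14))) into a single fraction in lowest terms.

Use the convergent recurrence hₖ = aₖ·hₖ₋₁ + hₖ₋₂ (and likewise for the denominators kₖ):
a_0 = 5: 5/1
a_1 = 13: 66/13
a_2 = 26: 1721/339
a_3 = 14: 24160/4759

24160/4759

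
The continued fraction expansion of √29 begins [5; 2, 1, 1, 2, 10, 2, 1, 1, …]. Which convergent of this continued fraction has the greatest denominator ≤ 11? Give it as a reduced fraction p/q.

27/5

List convergents until the denominator exceeds the bound:
a_0 = 5: 5/1  (≤ bound)
a_1 = 2: 11/2  (≤ bound)
a_2 = 1: 16/3  (≤ bound)
a_3 = 1: 27/5  (≤ bound)
a_4 = 2: 70/13  (> 11, stop)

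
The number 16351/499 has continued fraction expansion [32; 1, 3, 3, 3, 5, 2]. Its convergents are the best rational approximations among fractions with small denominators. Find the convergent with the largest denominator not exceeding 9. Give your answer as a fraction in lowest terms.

a_0 = 32: 32/1  (≤ bound)
a_1 = 1: 33/1  (≤ bound)
a_2 = 3: 131/4  (≤ bound)
a_3 = 3: 426/13  (> 9, stop)

131/4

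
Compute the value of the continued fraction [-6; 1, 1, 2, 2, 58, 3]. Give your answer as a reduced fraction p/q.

-11456/2115

a_0 = -6: -6/1
a_1 = 1: -5/1
a_2 = 1: -11/2
a_3 = 2: -27/5
a_4 = 2: -65/12
a_5 = 58: -3797/701
a_6 = 3: -11456/2115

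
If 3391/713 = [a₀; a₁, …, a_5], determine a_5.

4

Apply division with remainder until the remainder is 0:
3391 = 4·713 + 539, so a_0 = 4
713 = 1·539 + 174, so a_1 = 1
539 = 3·174 + 17, so a_2 = 3
174 = 10·17 + 4, so a_3 = 10
17 = 4·4 + 1, so a_4 = 4
4 = 4·1 + 0, so a_5 = 4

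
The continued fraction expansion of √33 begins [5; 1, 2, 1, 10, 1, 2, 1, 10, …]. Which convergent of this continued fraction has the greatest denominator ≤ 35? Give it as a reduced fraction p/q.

a_0 = 5: 5/1  (≤ bound)
a_1 = 1: 6/1  (≤ bound)
a_2 = 2: 17/3  (≤ bound)
a_3 = 1: 23/4  (≤ bound)
a_4 = 10: 247/43  (> 35, stop)

23/4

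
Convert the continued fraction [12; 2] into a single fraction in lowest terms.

25/2

a_0 = 12: 12/1
a_1 = 2: 25/2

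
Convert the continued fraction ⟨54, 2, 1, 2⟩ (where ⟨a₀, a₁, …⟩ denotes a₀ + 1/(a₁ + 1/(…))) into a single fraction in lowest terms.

435/8

Starting at the tail and folding back:
Start with 2.
1 + 1/(2/1) = 1 + 1/2 = 3/2
2 + 1/(3/2) = 2 + 2/3 = 8/3
54 + 1/(8/3) = 54 + 3/8 = 435/8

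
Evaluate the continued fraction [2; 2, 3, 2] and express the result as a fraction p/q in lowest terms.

Compute successive convergents:
a_0 = 2: 2/1
a_1 = 2: 5/2
a_2 = 3: 17/7
a_3 = 2: 39/16

39/16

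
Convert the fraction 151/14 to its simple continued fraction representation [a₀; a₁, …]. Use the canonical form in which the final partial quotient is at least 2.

151 = 10·14 + 11, so a_0 = 10
14 = 1·11 + 3, so a_1 = 1
11 = 3·3 + 2, so a_2 = 3
3 = 1·2 + 1, so a_3 = 1
2 = 2·1 + 0, so a_4 = 2

[10; 1, 3, 1, 2]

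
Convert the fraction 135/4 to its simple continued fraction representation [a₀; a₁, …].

135 = 33·4 + 3, so a_0 = 33
4 = 1·3 + 1, so a_1 = 1
3 = 3·1 + 0, so a_2 = 3

[33; 1, 3]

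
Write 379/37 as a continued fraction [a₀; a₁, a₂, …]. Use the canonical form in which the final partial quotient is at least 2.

[10; 4, 9]

379 = 10·37 + 9, so a_0 = 10
37 = 4·9 + 1, so a_1 = 4
9 = 9·1 + 0, so a_2 = 9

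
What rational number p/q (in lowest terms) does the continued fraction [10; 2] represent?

Start with 2.
10 + 1/(2/1) = 10 + 1/2 = 21/2

21/2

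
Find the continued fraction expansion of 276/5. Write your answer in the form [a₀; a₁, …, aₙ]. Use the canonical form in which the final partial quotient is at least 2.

⌊276/5⌋ = 55, remainder 1
⌊5/1⌋ = 5, remainder 0

[55; 5]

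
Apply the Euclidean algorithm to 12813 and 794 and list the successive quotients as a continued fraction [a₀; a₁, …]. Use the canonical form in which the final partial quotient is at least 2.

Run the Euclidean algorithm, recording each quotient:
12813 = 16·794 + 109, so a_0 = 16
794 = 7·109 + 31, so a_1 = 7
109 = 3·31 + 16, so a_2 = 3
31 = 1·16 + 15, so a_3 = 1
16 = 1·15 + 1, so a_4 = 1
15 = 15·1 + 0, so a_5 = 15

[16; 7, 3, 1, 1, 15]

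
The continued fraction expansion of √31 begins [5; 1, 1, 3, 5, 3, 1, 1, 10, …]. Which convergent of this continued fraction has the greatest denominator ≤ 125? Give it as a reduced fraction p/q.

a_0 = 5: 5/1  (≤ bound)
a_1 = 1: 6/1  (≤ bound)
a_2 = 1: 11/2  (≤ bound)
a_3 = 3: 39/7  (≤ bound)
a_4 = 5: 206/37  (≤ bound)
a_5 = 3: 657/118  (≤ bound)
a_6 = 1: 863/155  (> 125, stop)

657/118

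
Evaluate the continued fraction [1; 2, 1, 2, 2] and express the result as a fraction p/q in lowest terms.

26/19

Start with 2.
2 + 1/(2/1) = 2 + 1/2 = 5/2
1 + 1/(5/2) = 1 + 2/5 = 7/5
2 + 1/(7/5) = 2 + 5/7 = 19/7
1 + 1/(19/7) = 1 + 7/19 = 26/19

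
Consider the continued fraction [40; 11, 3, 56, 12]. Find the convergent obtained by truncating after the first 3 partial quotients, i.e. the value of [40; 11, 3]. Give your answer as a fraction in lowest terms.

1363/34

Starting at the tail and folding back:
Start with 3.
11 + 1/(3/1) = 11 + 1/3 = 34/3
40 + 1/(34/3) = 40 + 3/34 = 1363/34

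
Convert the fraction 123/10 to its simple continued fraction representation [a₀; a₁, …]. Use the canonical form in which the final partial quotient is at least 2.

[12; 3, 3]

123 = 12·10 + 3, so a_0 = 12
10 = 3·3 + 1, so a_1 = 3
3 = 3·1 + 0, so a_2 = 3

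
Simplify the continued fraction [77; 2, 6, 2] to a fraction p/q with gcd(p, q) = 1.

2169/28

Start with 2.
6 + 1/(2/1) = 6 + 1/2 = 13/2
2 + 1/(13/2) = 2 + 2/13 = 28/13
77 + 1/(28/13) = 77 + 13/28 = 2169/28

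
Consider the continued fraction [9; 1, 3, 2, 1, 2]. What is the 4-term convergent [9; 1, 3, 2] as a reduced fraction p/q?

88/9

a_0 = 9: 9/1
a_1 = 1: 10/1
a_2 = 3: 39/4
a_3 = 2: 88/9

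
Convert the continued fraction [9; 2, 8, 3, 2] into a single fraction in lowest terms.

a_0 = 9: 9/1
a_1 = 2: 19/2
a_2 = 8: 161/17
a_3 = 3: 502/53
a_4 = 2: 1165/123

1165/123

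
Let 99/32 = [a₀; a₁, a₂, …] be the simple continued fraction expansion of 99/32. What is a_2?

Apply division with remainder until the remainder is 0:
99 = 3·32 + 3, so a_0 = 3
32 = 10·3 + 2, so a_1 = 10
3 = 1·2 + 1, so a_2 = 1

1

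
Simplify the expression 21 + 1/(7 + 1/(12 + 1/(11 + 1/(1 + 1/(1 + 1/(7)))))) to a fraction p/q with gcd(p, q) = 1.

Start with 7.
1 + 1/(7/1) = 1 + 1/7 = 8/7
1 + 1/(8/7) = 1 + 7/8 = 15/8
11 + 1/(15/8) = 11 + 8/15 = 173/15
12 + 1/(173/15) = 12 + 15/173 = 2091/173
7 + 1/(2091/173) = 7 + 173/2091 = 14810/2091
21 + 1/(14810/2091) = 21 + 2091/14810 = 313101/14810

313101/14810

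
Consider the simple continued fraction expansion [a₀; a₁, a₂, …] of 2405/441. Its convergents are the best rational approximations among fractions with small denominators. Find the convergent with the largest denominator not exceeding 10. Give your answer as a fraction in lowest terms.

a_0 = 5: 5/1  (≤ bound)
a_1 = 2: 11/2  (≤ bound)
a_2 = 4: 49/9  (≤ bound)
a_3 = 1: 60/11  (> 10, stop)

49/9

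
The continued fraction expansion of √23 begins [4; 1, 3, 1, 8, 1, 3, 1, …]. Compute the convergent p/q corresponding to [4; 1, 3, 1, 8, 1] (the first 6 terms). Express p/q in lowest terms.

235/49

Start with 1.
8 + 1/(1/1) = 8 + 1/1 = 9/1
1 + 1/(9/1) = 1 + 1/9 = 10/9
3 + 1/(10/9) = 3 + 9/10 = 39/10
1 + 1/(39/10) = 1 + 10/39 = 49/39
4 + 1/(49/39) = 4 + 39/49 = 235/49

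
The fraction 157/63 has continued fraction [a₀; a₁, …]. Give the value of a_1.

⌊157/63⌋ = 2, remainder 31
⌊63/31⌋ = 2, remainder 1

2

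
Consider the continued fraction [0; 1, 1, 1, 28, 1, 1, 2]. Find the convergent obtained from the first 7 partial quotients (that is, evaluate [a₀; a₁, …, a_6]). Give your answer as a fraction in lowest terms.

116/175

a_0 = 0: 0/1
a_1 = 1: 1/1
a_2 = 1: 1/2
a_3 = 1: 2/3
a_4 = 28: 57/86
a_5 = 1: 59/89
a_6 = 1: 116/175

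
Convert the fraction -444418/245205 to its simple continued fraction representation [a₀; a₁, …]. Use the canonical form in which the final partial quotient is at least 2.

[-2; 5, 3, 59, 3, 7, 2, 5]

-444418 = -2·245205 + 45992, so a_0 = -2
245205 = 5·45992 + 15245, so a_1 = 5
45992 = 3·15245 + 257, so a_2 = 3
15245 = 59·257 + 82, so a_3 = 59
257 = 3·82 + 11, so a_4 = 3
82 = 7·11 + 5, so a_5 = 7
11 = 2·5 + 1, so a_6 = 2
5 = 5·1 + 0, so a_7 = 5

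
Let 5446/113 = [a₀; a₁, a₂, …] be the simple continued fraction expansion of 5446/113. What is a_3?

3

Run the Euclidean algorithm, recording each quotient:
5446 = 48·113 + 22, so a_0 = 48
113 = 5·22 + 3, so a_1 = 5
22 = 7·3 + 1, so a_2 = 7
3 = 3·1 + 0, so a_3 = 3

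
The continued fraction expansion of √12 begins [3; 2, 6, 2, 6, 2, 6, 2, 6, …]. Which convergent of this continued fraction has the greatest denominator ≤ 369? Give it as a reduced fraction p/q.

627/181

a_0 = 3: 3/1  (≤ bound)
a_1 = 2: 7/2  (≤ bound)
a_2 = 6: 45/13  (≤ bound)
a_3 = 2: 97/28  (≤ bound)
a_4 = 6: 627/181  (≤ bound)
a_5 = 2: 1351/390  (> 369, stop)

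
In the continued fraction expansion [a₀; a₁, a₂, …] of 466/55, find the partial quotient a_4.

Run the Euclidean algorithm, recording each quotient:
⌊466/55⌋ = 8, remainder 26
⌊55/26⌋ = 2, remainder 3
⌊26/3⌋ = 8, remainder 2
⌊3/2⌋ = 1, remainder 1
⌊2/1⌋ = 2, remainder 0

2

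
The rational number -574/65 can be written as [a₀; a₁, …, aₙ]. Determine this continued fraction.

[-9; 5, 1, 10]

-574 ÷ 65 → quotient -9, remainder 11
65 ÷ 11 → quotient 5, remainder 10
11 ÷ 10 → quotient 1, remainder 1
10 ÷ 1 → quotient 10, remainder 0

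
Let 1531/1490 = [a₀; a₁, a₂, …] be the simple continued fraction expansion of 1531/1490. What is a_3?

⌊1531/1490⌋ = 1, remainder 41
⌊1490/41⌋ = 36, remainder 14
⌊41/14⌋ = 2, remainder 13
⌊14/13⌋ = 1, remainder 1

1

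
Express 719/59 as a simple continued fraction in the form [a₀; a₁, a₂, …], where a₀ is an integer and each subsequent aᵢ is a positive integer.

Run the Euclidean algorithm, recording each quotient:
719 ÷ 59 → quotient 12, remainder 11
59 ÷ 11 → quotient 5, remainder 4
11 ÷ 4 → quotient 2, remainder 3
4 ÷ 3 → quotient 1, remainder 1
3 ÷ 1 → quotient 3, remainder 0

[12; 5, 2, 1, 3]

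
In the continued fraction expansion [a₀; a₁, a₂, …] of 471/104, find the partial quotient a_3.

Repeatedly divide and take the remainder:
⌊471/104⌋ = 4, remainder 55
⌊104/55⌋ = 1, remainder 49
⌊55/49⌋ = 1, remainder 6
⌊49/6⌋ = 8, remainder 1

8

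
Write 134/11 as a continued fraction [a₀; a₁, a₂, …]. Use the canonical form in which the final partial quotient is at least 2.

⌊134/11⌋ = 12, remainder 2
⌊11/2⌋ = 5, remainder 1
⌊2/1⌋ = 2, remainder 0

[12; 5, 2]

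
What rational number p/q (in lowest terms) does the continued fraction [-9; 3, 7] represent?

-191/22

Work from the innermost term outward:
Start with 7.
3 + 1/(7/1) = 3 + 1/7 = 22/7
-9 + 1/(22/7) = -9 + 7/22 = -191/22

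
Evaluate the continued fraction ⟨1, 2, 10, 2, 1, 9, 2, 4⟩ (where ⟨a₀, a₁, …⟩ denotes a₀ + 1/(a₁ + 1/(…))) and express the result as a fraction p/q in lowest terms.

8745/5921

a_0 = 1: 1/1
a_1 = 2: 3/2
a_2 = 10: 31/21
a_3 = 2: 65/44
a_4 = 1: 96/65
a_5 = 9: 929/629
a_6 = 2: 1954/1323
a_7 = 4: 8745/5921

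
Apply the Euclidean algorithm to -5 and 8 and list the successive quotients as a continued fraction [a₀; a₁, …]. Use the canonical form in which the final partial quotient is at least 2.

[-1; 2, 1, 2]

Run the Euclidean algorithm, recording each quotient:
-5 = -1·8 + 3, so a_0 = -1
8 = 2·3 + 2, so a_1 = 2
3 = 1·2 + 1, so a_2 = 1
2 = 2·1 + 0, so a_3 = 2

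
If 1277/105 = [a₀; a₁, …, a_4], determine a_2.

1277 ÷ 105 → quotient 12, remainder 17
105 ÷ 17 → quotient 6, remainder 3
17 ÷ 3 → quotient 5, remainder 2

5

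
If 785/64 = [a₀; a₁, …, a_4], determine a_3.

⌊785/64⌋ = 12, remainder 17
⌊64/17⌋ = 3, remainder 13
⌊17/13⌋ = 1, remainder 4
⌊13/4⌋ = 3, remainder 1

3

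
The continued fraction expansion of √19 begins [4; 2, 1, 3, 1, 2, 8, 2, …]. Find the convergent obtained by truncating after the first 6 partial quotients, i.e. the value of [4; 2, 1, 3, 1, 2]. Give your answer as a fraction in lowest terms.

Start with 2.
1 + 1/(2/1) = 1 + 1/2 = 3/2
3 + 1/(3/2) = 3 + 2/3 = 11/3
1 + 1/(11/3) = 1 + 3/11 = 14/11
2 + 1/(14/11) = 2 + 11/14 = 39/14
4 + 1/(39/14) = 4 + 14/39 = 170/39

170/39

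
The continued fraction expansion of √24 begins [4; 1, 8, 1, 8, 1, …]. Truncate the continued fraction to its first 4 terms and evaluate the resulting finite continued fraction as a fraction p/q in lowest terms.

49/10

Start with 1.
8 + 1/(1/1) = 8 + 1/1 = 9/1
1 + 1/(9/1) = 1 + 1/9 = 10/9
4 + 1/(10/9) = 4 + 9/10 = 49/10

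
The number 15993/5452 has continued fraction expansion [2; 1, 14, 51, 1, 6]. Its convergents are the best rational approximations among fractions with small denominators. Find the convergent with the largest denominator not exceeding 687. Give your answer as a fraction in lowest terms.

a_0 = 2: 2/1  (≤ bound)
a_1 = 1: 3/1  (≤ bound)
a_2 = 14: 44/15  (≤ bound)
a_3 = 51: 2247/766  (> 687, stop)

44/15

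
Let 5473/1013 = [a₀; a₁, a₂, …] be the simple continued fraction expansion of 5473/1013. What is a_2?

2

Apply division with remainder until the remainder is 0:
5473 ÷ 1013 → quotient 5, remainder 408
1013 ÷ 408 → quotient 2, remainder 197
408 ÷ 197 → quotient 2, remainder 14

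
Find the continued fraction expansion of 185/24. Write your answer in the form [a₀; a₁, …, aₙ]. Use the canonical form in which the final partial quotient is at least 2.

[7; 1, 2, 2, 3]

185 ÷ 24 → quotient 7, remainder 17
24 ÷ 17 → quotient 1, remainder 7
17 ÷ 7 → quotient 2, remainder 3
7 ÷ 3 → quotient 2, remainder 1
3 ÷ 1 → quotient 3, remainder 0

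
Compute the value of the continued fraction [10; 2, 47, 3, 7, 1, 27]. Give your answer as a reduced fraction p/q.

Start with 27.
1 + 1/(27/1) = 1 + 1/27 = 28/27
7 + 1/(28/27) = 7 + 27/28 = 223/28
3 + 1/(223/28) = 3 + 28/223 = 697/223
47 + 1/(697/223) = 47 + 223/697 = 32982/697
2 + 1/(32982/697) = 2 + 697/32982 = 66661/32982
10 + 1/(66661/32982) = 10 + 32982/66661 = 699592/66661

699592/66661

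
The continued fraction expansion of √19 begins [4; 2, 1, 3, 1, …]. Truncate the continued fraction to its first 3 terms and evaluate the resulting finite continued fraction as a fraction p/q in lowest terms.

13/3

a_0 = 4: 4/1
a_1 = 2: 9/2
a_2 = 1: 13/3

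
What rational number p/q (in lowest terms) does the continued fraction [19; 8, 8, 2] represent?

2639/138

Start with 2.
8 + 1/(2/1) = 8 + 1/2 = 17/2
8 + 1/(17/2) = 8 + 2/17 = 138/17
19 + 1/(138/17) = 19 + 17/138 = 2639/138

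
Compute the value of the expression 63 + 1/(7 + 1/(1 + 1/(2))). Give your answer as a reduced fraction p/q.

1452/23

a_0 = 63: 63/1
a_1 = 7: 442/7
a_2 = 1: 505/8
a_3 = 2: 1452/23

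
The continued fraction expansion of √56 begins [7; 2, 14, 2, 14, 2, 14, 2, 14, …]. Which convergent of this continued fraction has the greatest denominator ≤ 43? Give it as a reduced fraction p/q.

217/29

a_0 = 7: 7/1  (≤ bound)
a_1 = 2: 15/2  (≤ bound)
a_2 = 14: 217/29  (≤ bound)
a_3 = 2: 449/60  (> 43, stop)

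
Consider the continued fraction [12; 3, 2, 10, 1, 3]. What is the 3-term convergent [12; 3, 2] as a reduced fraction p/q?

86/7

Use the convergent recurrence hₖ = aₖ·hₖ₋₁ + hₖ₋₂ (and likewise for the denominators kₖ):
a_0 = 12: 12/1
a_1 = 3: 37/3
a_2 = 2: 86/7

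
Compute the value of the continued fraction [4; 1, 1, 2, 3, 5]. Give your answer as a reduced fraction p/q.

a_0 = 4: 4/1
a_1 = 1: 5/1
a_2 = 1: 9/2
a_3 = 2: 23/5
a_4 = 3: 78/17
a_5 = 5: 413/90

413/90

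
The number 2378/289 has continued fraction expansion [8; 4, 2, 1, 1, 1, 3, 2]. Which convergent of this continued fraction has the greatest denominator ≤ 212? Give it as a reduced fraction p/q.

1045/127

a_0 = 8: 8/1  (≤ bound)
a_1 = 4: 33/4  (≤ bound)
a_2 = 2: 74/9  (≤ bound)
a_3 = 1: 107/13  (≤ bound)
a_4 = 1: 181/22  (≤ bound)
a_5 = 1: 288/35  (≤ bound)
a_6 = 3: 1045/127  (≤ bound)
a_7 = 2: 2378/289  (> 212, stop)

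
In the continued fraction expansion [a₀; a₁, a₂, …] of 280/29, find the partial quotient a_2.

280 = 9·29 + 19, so a_0 = 9
29 = 1·19 + 10, so a_1 = 1
19 = 1·10 + 9, so a_2 = 1

1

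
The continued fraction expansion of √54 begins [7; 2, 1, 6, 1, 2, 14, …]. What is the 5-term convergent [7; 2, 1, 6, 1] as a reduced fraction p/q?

169/23

Start with 1.
6 + 1/(1/1) = 6 + 1/1 = 7/1
1 + 1/(7/1) = 1 + 1/7 = 8/7
2 + 1/(8/7) = 2 + 7/8 = 23/8
7 + 1/(23/8) = 7 + 8/23 = 169/23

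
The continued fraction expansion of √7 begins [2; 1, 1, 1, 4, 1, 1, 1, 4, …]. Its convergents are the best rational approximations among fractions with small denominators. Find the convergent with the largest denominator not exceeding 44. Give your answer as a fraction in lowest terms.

82/31

a_0 = 2: 2/1  (≤ bound)
a_1 = 1: 3/1  (≤ bound)
a_2 = 1: 5/2  (≤ bound)
a_3 = 1: 8/3  (≤ bound)
a_4 = 4: 37/14  (≤ bound)
a_5 = 1: 45/17  (≤ bound)
a_6 = 1: 82/31  (≤ bound)
a_7 = 1: 127/48  (> 44, stop)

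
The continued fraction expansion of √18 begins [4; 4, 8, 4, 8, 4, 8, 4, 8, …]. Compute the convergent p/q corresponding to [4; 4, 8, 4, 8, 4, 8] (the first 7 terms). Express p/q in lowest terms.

161564/38081

a_0 = 4: 4/1
a_1 = 4: 17/4
a_2 = 8: 140/33
a_3 = 4: 577/136
a_4 = 8: 4756/1121
a_5 = 4: 19601/4620
a_6 = 8: 161564/38081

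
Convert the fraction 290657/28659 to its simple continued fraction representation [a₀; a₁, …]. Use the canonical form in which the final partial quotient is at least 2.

[10; 7, 21, 2, 2, 7, 5]

290657 = 10·28659 + 4067, so a_0 = 10
28659 = 7·4067 + 190, so a_1 = 7
4067 = 21·190 + 77, so a_2 = 21
190 = 2·77 + 36, so a_3 = 2
77 = 2·36 + 5, so a_4 = 2
36 = 7·5 + 1, so a_5 = 7
5 = 5·1 + 0, so a_6 = 5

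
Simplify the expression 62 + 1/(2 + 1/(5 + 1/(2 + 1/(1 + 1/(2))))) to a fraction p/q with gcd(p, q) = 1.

5871/94

Start with 2.
1 + 1/(2/1) = 1 + 1/2 = 3/2
2 + 1/(3/2) = 2 + 2/3 = 8/3
5 + 1/(8/3) = 5 + 3/8 = 43/8
2 + 1/(43/8) = 2 + 8/43 = 94/43
62 + 1/(94/43) = 62 + 43/94 = 5871/94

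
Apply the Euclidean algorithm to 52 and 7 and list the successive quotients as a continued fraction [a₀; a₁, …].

⌊52/7⌋ = 7, remainder 3
⌊7/3⌋ = 2, remainder 1
⌊3/1⌋ = 3, remainder 0

[7; 2, 3]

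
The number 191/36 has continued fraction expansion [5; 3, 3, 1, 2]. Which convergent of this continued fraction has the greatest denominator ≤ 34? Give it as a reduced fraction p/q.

a_0 = 5: 5/1  (≤ bound)
a_1 = 3: 16/3  (≤ bound)
a_2 = 3: 53/10  (≤ bound)
a_3 = 1: 69/13  (≤ bound)
a_4 = 2: 191/36  (> 34, stop)

69/13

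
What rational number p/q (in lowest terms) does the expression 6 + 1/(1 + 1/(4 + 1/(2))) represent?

Start with 2.
4 + 1/(2/1) = 4 + 1/2 = 9/2
1 + 1/(9/2) = 1 + 2/9 = 11/9
6 + 1/(11/9) = 6 + 9/11 = 75/11

75/11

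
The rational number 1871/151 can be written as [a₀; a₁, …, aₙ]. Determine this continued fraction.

[12; 2, 1, 1, 3, 1, 2, 2]

⌊1871/151⌋ = 12, remainder 59
⌊151/59⌋ = 2, remainder 33
⌊59/33⌋ = 1, remainder 26
⌊33/26⌋ = 1, remainder 7
⌊26/7⌋ = 3, remainder 5
⌊7/5⌋ = 1, remainder 2
⌊5/2⌋ = 2, remainder 1
⌊2/1⌋ = 2, remainder 0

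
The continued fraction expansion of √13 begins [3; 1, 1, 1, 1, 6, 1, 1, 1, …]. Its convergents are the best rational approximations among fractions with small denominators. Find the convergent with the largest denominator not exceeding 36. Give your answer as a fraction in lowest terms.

a_0 = 3: 3/1  (≤ bound)
a_1 = 1: 4/1  (≤ bound)
a_2 = 1: 7/2  (≤ bound)
a_3 = 1: 11/3  (≤ bound)
a_4 = 1: 18/5  (≤ bound)
a_5 = 6: 119/33  (≤ bound)
a_6 = 1: 137/38  (> 36, stop)

119/33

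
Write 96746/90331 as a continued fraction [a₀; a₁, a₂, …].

⌊96746/90331⌋ = 1, remainder 6415
⌊90331/6415⌋ = 14, remainder 521
⌊6415/521⌋ = 12, remainder 163
⌊521/163⌋ = 3, remainder 32
⌊163/32⌋ = 5, remainder 3
⌊32/3⌋ = 10, remainder 2
⌊3/2⌋ = 1, remainder 1
⌊2/1⌋ = 2, remainder 0

[1; 14, 12, 3, 5, 10, 1, 2]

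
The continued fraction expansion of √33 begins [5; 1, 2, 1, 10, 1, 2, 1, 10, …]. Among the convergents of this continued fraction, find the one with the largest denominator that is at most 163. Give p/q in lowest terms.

List convergents until the denominator exceeds the bound:
a_0 = 5: 5/1  (≤ bound)
a_1 = 1: 6/1  (≤ bound)
a_2 = 2: 17/3  (≤ bound)
a_3 = 1: 23/4  (≤ bound)
a_4 = 10: 247/43  (≤ bound)
a_5 = 1: 270/47  (≤ bound)
a_6 = 2: 787/137  (≤ bound)
a_7 = 1: 1057/184  (> 163, stop)

787/137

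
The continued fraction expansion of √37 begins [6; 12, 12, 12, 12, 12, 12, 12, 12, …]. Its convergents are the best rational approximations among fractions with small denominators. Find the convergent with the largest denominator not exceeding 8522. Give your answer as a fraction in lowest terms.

a_0 = 6: 6/1  (≤ bound)
a_1 = 12: 73/12  (≤ bound)
a_2 = 12: 882/145  (≤ bound)
a_3 = 12: 10657/1752  (≤ bound)
a_4 = 12: 128766/21169  (> 8522, stop)

10657/1752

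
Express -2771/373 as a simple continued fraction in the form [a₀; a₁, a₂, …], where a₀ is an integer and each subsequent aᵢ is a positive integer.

[-8; 1, 1, 3, 53]

⌊-2771/373⌋ = -8, remainder 213
⌊373/213⌋ = 1, remainder 160
⌊213/160⌋ = 1, remainder 53
⌊160/53⌋ = 3, remainder 1
⌊53/1⌋ = 53, remainder 0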